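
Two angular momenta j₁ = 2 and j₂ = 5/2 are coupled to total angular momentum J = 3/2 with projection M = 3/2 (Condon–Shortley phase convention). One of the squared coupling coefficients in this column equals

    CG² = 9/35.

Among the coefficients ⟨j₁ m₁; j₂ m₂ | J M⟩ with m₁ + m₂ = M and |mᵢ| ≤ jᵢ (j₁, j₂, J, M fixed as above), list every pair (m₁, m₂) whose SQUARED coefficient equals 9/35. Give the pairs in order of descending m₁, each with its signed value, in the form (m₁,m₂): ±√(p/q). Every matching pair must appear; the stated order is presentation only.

(1,1/2): −√(9/35)

Admissible pairs with m₁+m₂ = M = 3/2: (-1,5/2), (0,3/2), (1,1/2), (2,-1/2)
  (m₁,m₂)=(2,-1/2): CG² = 4/35, CG = +√(4/35)
  (m₁,m₂)=(1,1/2): CG² = 9/35, CG = −√(9/35)   ← matches the target
  (m₁,m₂)=(0,3/2): CG² = 12/35, CG = +√(12/35)
  (m₁,m₂)=(-1,5/2): CG² = 2/7, CG = −√(2/7)
Pairs with CG² = 9/35: (1,1/2): −√(9/35)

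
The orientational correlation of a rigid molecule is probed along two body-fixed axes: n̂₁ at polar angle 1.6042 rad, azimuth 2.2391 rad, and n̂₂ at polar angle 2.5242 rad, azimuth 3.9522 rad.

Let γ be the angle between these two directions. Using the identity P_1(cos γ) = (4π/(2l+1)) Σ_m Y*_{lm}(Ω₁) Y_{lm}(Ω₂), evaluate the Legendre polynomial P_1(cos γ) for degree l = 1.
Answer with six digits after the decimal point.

-0.054826

Expand P_1 via completeness: Σ_{m} conj(Y_{1,m}) at Ω₁ times Y_{1,m} at Ω₂ —
  m=-1: Y*=(-0.213968, 0.271018)  Y=(-0.137819, 0.144949)  product (-0.009795, -0.068366)
  m=+0: Y*=(-0.016318, -0.000000)  Y=(-0.398402, 0.000000)  product (0.006501, 0.000000)
  m=+1: Y*=(0.213968, 0.271018)  Y=(0.137819, 0.144949)  product (-0.009795, 0.068366)
Σ over m = (-0.013089, 0.000000); ×(4π/3) → (-0.054826, 0.000000). Real part: -0.054826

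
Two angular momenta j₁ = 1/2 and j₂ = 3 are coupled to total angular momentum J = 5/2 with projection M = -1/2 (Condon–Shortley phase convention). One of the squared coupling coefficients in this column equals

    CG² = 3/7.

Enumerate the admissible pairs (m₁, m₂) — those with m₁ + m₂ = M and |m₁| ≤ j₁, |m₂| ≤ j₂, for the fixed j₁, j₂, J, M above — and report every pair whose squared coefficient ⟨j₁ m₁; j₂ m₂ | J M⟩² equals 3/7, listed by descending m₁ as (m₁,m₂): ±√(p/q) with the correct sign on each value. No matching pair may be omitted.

(-1/2,0): −√(3/7)

Admissible pairs with m₁+m₂ = M = -1/2: (-1/2,0), (1/2,-1)
  (m₁,m₂)=(1/2,-1): CG² = 4/7, CG = +√(4/7)
  (m₁,m₂)=(-1/2,0): CG² = 3/7, CG = −√(3/7)   ← matches the target
Pairs with CG² = 3/7: (-1/2,0): −√(3/7)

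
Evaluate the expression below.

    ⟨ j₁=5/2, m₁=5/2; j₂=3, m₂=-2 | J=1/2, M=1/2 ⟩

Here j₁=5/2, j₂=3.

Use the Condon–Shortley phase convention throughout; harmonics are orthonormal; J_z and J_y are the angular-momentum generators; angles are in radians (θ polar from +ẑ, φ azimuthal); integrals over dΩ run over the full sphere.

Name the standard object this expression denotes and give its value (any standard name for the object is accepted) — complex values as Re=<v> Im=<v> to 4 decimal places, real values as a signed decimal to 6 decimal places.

This is a Clebsch–Gordan (vector-coupling) coefficient.
√[2·5!0!1!/7! · 5!0!1!5!1!0!] = √(4800/7)
  +(−1)^0/∏(0,5,0,1,0,0)! = 1/120  (running 1/120)
⟨..|..⟩ = √(4800/7)·(1/120) = +0.218218

Clebsch–Gordan coefficient, +√(1/21) ≈ +0.218218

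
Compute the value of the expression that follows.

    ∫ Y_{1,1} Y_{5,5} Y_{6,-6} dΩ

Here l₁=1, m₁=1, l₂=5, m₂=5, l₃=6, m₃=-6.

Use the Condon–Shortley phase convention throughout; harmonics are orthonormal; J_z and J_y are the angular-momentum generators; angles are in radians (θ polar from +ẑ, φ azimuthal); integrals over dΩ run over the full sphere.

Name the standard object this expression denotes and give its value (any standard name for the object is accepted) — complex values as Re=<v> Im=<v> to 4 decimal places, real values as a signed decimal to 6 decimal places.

This is a Gaunt coefficient — the integral of a triple product of spherical harmonics over the sphere.
Checks pass: Σm=0; 12 even; l₃=6∈[4,6].
(2·1+1)(2·5+1)(2·6+1) = 429
Δ: 0! 2! 10! / 13! → 1/858
sum: t=0:+1/14400 = 1/14400
3j²(1 5 6; 0 0 0) = Δ·Π!·Σ² = 6/143  (sign +1)
sum: t=0:+1/7257600 = 1/7257600
3j²(1 5 6; 1 5 -6) = Δ·Π!·Σ² = 1/13  (sign +1)
combine: 4πI² = 429·6/143·1/13 = 18/13
take √, sign +1: I = 0.33194004

Gaunt coefficient, +0.331940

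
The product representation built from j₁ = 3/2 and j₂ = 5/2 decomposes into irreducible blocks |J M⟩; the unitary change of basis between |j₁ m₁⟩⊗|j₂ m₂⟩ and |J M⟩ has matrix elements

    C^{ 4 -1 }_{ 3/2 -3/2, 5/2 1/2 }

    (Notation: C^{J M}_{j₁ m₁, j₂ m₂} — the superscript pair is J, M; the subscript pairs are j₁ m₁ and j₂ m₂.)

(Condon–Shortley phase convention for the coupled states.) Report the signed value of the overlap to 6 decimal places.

+√(5/28) = +0.422577

√[9·0!3!5!/9! · 0!3!3!2!3!5!] = √(6480/7)
  +(−1)^0/∏(0,0,3,3,0,2)! = 1/72  (running 1/72)
⟨..|..⟩ = √(6480/7)·(1/72) = +0.422577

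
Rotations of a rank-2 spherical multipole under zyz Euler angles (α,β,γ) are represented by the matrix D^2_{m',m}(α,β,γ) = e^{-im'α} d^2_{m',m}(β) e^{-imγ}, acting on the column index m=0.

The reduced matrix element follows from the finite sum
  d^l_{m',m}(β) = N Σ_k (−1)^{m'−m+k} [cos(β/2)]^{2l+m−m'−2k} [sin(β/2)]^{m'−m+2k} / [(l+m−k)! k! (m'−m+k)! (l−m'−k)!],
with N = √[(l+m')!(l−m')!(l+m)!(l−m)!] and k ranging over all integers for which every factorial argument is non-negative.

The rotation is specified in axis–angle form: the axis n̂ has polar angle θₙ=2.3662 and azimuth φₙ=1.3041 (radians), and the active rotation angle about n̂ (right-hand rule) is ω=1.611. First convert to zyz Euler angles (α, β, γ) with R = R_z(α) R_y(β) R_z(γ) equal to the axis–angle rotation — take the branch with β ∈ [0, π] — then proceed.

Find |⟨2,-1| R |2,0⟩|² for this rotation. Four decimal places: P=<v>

P=0.2739

Axis–angle → zyz. n̂ = (sinθₙcosφₙ, sinθₙsinφₙ, cosθₙ) = (+0.184481, +0.675249, -0.714146), ω = 1.6110.
R = I cosω + sinω [n̂]ₓ + (1−cosω) n̂n̂ᵀ gives
  R = [-0.004792, +0.843147, +0.537662; -0.583991, +0.434095, -0.685941; -0.811746, -0.317277, +0.490311]
β = atan2(√(R₁₃²+R₂₃²), R₃₃) = 1.058350; α = atan2(R₂₃, R₁₃) mod 2π = 5.377193; γ = atan2(R₃₂, −R₃₁) mod 2π = 5.910585
Split into d^2_{-1,0}(β=1.0584) × two z-phases.
Half-angle: c=0.863224, s=0.504821. N=√(1·6·2·2)=4.898979
Admissible k: 1..2 (factorial args all ≥0)
  k=1: (−1)^0·4.8990/(2)·0.8632^3·0.5048^1 = +0.795396
  k=2: (−1)^1·4.8990/(2)·0.8632^1·0.5048^3 = -0.272027
d^2_{-1,0}(1.0584) = +0.795396 -0.272027 = +0.523369
|D^2_{-1,0}|² = |d^2_{-1,0}(β)|² = (+0.523369)² = 0.273915 (the z-rotation phases have unit modulus)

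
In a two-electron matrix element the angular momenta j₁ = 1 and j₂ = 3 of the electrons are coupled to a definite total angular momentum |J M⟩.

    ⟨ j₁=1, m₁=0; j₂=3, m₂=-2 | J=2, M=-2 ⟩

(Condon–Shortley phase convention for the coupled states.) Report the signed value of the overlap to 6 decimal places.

-0.487950  (= −√(5/21))

j₁+j₂−J=2  J+j₁−j₂=0  J−j₁+j₂=4  j₁+j₂+J+1=7
(j₁±m₁, j₂±m₂, J±M) = (1,1,1,5,0,4)
P² = 960/7
sum k=1..1:
  [1] −1/24 = -1/24
S = -1/24
C² = P²·S² = 5/21 ; C = -0.487950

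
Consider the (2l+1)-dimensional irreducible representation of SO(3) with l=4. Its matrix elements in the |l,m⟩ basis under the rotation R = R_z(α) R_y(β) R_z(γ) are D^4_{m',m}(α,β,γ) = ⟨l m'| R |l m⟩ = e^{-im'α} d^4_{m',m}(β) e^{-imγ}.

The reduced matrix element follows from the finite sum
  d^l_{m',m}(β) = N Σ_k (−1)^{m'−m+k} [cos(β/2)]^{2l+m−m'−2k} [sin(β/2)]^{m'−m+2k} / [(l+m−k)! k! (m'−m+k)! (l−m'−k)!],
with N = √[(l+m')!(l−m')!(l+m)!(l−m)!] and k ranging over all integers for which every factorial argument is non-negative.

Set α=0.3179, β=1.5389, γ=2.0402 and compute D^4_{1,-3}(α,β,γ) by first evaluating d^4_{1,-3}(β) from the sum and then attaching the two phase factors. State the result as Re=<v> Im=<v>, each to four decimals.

Re=0.3198 Im=-0.1667

D^4_{1,-3}(0.3179,1.5389,2.0402) = e^{-i·1·0.3179}·d^4_{1,-3}(1.5389)·e^{-i·-3·2.0402}. Compute d first:
c=cos(1.538900/2)=0.718293, s=sin(1.538900/2)=0.695740; N=√[120·6·1·5040]=1904.940944
Admissible k: 0..1 (factorial args all ≥0)
  k=0: (−1)^4·1904.9409/(144)·0.7183^4·0.6957^4 = +0.825116
  k=1: (−1)^5·1904.9409/(240)·0.7183^2·0.6957^6 = -0.464469
d^4_{1,-3}(1.5389) = +0.825116 -0.464469 = +0.360647
D = (+0.949894-0.312572i)·(+0.360647)·(+0.986812-0.161870i) = +0.319811-0.166695i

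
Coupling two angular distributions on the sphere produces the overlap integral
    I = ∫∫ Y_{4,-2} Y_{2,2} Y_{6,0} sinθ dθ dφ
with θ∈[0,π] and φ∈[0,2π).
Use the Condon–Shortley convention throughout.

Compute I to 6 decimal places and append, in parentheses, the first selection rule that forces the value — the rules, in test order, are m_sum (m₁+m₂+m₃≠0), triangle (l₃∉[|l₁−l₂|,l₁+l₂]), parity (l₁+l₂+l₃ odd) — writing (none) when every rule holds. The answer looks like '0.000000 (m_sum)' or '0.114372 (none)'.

m-sum 0 ✓  L=12 even ✓  2≤6≤6 ✓
Π(2lᵢ+1) = 9×5×13 = 585
triangle coeff Δ(4,2,6) = 1/6435
Σ_t [0,0]: t=0:+1/2304 = 1/2304
(3j)²=5/143 [(4 2 6; 0 0 0)], sign=+1
Σ_t [0,0]: t=0:+1/34560 = 1/34560
(3j)²=1/429 [(4 2 6; -2 2 0)], sign=+1
⇒ 4πI² = 75/1573
I = (+1)√(75/1573/(4π)) = 0.06159725
No selection rule forces the value: the integral is nonzero (none).

0.061597 (none)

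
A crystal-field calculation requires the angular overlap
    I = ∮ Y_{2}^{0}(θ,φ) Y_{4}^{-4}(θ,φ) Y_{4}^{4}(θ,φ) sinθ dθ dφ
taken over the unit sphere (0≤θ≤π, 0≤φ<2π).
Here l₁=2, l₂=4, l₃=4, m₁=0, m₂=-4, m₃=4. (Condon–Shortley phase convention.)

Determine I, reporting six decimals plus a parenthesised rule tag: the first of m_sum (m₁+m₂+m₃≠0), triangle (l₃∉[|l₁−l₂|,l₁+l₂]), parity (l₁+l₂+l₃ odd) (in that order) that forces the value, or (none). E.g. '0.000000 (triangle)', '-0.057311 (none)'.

Rules hold: Σm=0, L=10 even, 2≤4≤6.
N = 5·9·9 = 405
Δ = 2!·2!·6!/11! = 1/13860
Racah Σ t=0..2: t=0:+1/192 t=1:−1/36 t=2:+1/192 = -5/288
⇒ 3j(2 4 4; 0 0 0)² = 20/693, sgn -1
Racah Σ t=0..0: t=0:+1/2880 = 1/2880
⇒ 3j(2 4 4; 0 -4 4)² = 28/495, sgn +1
4πI² = N·(3j₀)²·(3jₘ)² = 80/121
I = -1·√(0.661157/4π) = -0.22937568
No selection rule forces the value: the integral is nonzero (none).

-0.229376 (none)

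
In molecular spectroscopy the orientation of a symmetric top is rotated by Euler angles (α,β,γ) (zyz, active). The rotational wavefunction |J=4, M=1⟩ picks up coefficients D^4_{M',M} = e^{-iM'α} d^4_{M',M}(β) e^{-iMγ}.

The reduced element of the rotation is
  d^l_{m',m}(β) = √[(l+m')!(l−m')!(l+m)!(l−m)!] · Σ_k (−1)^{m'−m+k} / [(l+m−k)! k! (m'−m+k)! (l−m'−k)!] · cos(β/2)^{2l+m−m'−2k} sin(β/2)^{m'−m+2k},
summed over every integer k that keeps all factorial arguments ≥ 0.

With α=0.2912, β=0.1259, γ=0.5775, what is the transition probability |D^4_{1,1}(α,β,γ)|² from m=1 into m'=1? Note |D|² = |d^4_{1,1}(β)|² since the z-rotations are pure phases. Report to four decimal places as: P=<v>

D^4_{1,1}(0.2912,0.1259,0.5775) = e^{-i·1·0.2912}·d^4_{1,1}(0.1259)·e^{-i·1·0.5775}. Compute d first:
With c≡cos(β/2)=0.998019 and s≡sin(β/2)=0.062908, N=[120·6·120·6]^{1/2}=720.000000
k∈{0,1,2,3} keeps every argument non-negative
  k=0: (−1)^0·720.0000/(720)·0.9980^8·0.0629^0 = +0.984264
  k=1: (−1)^1·720.0000/(48)·0.9980^6·0.0629^2 = -0.058660
  k=2: (−1)^2·720.0000/(24)·0.9980^4·0.0629^4 = +0.000466
  k=3: (−1)^3·720.0000/(72)·0.9980^2·0.0629^6 = -0.000001
d^4_{1,1}(0.1259) = +0.984264 -0.058660 +0.000466 -0.000001 = +0.926069
|D^4_{1,1}|² = |d^4_{1,1}(β)|² = (+0.926069)² = 0.857604 (the z-rotation phases have unit modulus)

P=0.8576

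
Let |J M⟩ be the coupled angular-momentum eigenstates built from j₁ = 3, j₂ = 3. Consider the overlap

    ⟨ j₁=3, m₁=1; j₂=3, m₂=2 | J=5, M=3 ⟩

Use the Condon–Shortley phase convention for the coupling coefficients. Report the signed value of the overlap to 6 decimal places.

√[11·1!5!5!/12! · 4!2!5!1!8!2!] = √(153600)
  +(−1)^0/∏(0,1,2,5,3,0)! = 1/1440  (running 1/1440)
  +(−1)^1/∏(1,0,1,4,4,1)! = -1/576  (running -1/960)
⟨..|..⟩ = √(153600)·(-1/960) = -0.408248

-0.408248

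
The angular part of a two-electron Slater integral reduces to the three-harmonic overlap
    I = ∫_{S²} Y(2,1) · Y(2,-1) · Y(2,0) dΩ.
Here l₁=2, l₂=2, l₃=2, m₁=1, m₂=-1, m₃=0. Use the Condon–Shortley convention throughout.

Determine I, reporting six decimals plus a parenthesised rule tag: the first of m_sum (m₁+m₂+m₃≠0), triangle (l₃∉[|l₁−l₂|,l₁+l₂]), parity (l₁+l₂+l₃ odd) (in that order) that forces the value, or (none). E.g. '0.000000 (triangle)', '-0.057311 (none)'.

-0.090112 (none)

Checks pass: Σm=0; 6 even; l₃=2∈[0,4].
(2·2+1)(2·2+1)(2·2+1) = 125
Δ: 2! 2! 2! / 7! → 1/630
sum: t=0:+1/8 t=1:−1/1 t=2:+1/8 = -3/4
3j²(2 2 2; 0 0 0) = Δ·Π!·Σ² = 2/35  (sign -1)
sum: t=0:+1/2 t=1:−1/4 = 1/4
3j²(2 2 2; 1 -1 0) = Δ·Π!·Σ² = 1/70  (sign +1)
combine: 4πI² = 125·2/35·1/70 = 5/49
take √, sign -1: I = -0.09011188
No selection rule forces the value: the integral is nonzero (none).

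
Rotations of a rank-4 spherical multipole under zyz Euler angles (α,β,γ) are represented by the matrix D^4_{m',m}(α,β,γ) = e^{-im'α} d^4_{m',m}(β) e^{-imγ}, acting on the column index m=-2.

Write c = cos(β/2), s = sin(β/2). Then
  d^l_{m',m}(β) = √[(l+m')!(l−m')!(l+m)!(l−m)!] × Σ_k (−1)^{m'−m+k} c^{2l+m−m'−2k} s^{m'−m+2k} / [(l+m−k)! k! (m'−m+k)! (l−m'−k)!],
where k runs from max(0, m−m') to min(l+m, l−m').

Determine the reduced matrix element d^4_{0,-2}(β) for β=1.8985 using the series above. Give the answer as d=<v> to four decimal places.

d=-0.0974

d^4_{0,-2}(β=1.8985) via the finite sum:
Half-angle: c=0.582293, s=0.812979. N=√(24·24·2·720)=910.735966
k: max(0,(-2)−(0))=0 … min(4+(-2),4−(0))=2
  k=0: (−1)^2·910.7360/(96)·0.5823^6·0.8130^2 = +0.244416
  k=1: (−1)^3·910.7360/(36)·0.5823^4·0.8130^4 = -1.270497
  k=2: (−1)^4·910.7360/(96)·0.5823^2·0.8130^6 = +0.928711
d^4_{0,-2}(1.8985) = +0.244416 -1.270497 +0.928711 = -0.097370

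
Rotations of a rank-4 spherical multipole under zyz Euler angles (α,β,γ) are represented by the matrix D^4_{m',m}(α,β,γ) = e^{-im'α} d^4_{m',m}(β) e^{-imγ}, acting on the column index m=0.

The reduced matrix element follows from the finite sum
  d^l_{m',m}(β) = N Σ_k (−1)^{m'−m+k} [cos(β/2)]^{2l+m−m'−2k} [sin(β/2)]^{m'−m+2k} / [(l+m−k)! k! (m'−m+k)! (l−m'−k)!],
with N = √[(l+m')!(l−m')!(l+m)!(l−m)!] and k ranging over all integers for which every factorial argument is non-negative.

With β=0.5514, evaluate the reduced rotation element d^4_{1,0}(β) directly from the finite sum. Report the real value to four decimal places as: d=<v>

d=-0.5186

d^4_{1,0}(β=0.5514) via the finite sum:
Half-angle: c=0.962235, s=0.272221. N=√(120·6·24·24)=643.987578
k∈{0,1,2,3} keeps every argument non-negative
  k=0: (−1)^1·643.9876/(144)·0.9622^7·0.2722^1 = -0.929830
  k=1: (−1)^2·643.9876/(24)·0.9622^5·0.2722^3 = +0.446513
  k=2: (−1)^3·643.9876/(24)·0.9622^3·0.2722^5 = -0.035737
  k=3: (−1)^4·643.9876/(144)·0.9622^1·0.2722^7 = +0.000477
d^4_{1,0}(0.5514) = -0.929830 +0.446513 -0.035737 +0.000477 = -0.518577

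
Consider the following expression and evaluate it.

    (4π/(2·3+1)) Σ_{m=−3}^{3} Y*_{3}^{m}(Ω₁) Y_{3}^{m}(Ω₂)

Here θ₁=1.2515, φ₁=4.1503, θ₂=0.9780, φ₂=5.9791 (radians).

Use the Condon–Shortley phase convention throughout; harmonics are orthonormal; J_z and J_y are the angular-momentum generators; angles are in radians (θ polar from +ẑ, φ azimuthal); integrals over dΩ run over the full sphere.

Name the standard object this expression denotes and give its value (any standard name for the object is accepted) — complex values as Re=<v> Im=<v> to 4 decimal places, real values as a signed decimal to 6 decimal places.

This sum is the spherical-harmonic addition theorem: it equals the Legendre polynomial P_l(cos γ) of the angle γ between the two directions.
Expand P_3 via completeness: Σ_{m} conj(Y_{3,m}) at Ω₁ times Y_{3,m} at Ω₂ —
  term(m=-3) = (0.059417, 0.060786)   from Y*(Ω₁)=(0.354726, -0.041143), Y(Ω₂)=(0.145666, 0.188255)
  term(m=-2) = (-0.098792, 0.056042)   from Y*(Ω₁)=(-0.124907, 0.260825), Y(Ω₂)=(0.322330, 0.224406)
  term(m=-1) = (0.005969, 0.022619)   from Y*(Ω₁)=(0.082968, 0.131723), Y(Ω₂)=(0.143377, 0.044994)
  term(m=+0) = (0.088139, 0.000000)   from Y*(Ω₁)=(-0.293708, -0.000000), Y(Ω₂)=(-0.300090, 0.000000)
  term(m=+1) = (0.005969, -0.022619)   from Y*(Ω₁)=(-0.082968, 0.131723), Y(Ω₂)=(-0.143377, 0.044994)
  term(m=+2) = (-0.098792, -0.056042)   from Y*(Ω₁)=(-0.124907, -0.260825), Y(Ω₂)=(0.322330, -0.224406)
  term(m=+3) = (0.059417, -0.060786)   from Y*(Ω₁)=(-0.354726, -0.041143), Y(Ω₂)=(-0.145666, 0.188255)
Accumulated sum (0.021327, 0.000000); after 4π/(2l+1) scaling, (0.038286, 0.000000) ⇒ P_3 = 0.038286

Legendre polynomial (addition theorem), +0.038286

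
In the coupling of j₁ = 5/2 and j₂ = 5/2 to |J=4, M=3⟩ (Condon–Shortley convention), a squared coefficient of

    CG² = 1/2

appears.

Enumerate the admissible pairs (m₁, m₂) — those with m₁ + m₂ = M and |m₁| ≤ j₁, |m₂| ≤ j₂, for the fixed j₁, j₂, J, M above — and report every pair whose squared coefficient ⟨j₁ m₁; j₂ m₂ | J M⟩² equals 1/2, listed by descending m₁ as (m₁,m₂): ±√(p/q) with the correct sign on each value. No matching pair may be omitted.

(5/2,1/2): +√(1/2); (1/2,5/2): −√(1/2)

Admissible pairs with m₁+m₂ = M = 3: (1/2,5/2), (3/2,3/2), (5/2,1/2)
  (m₁,m₂)=(5/2,1/2): CG² = 1/2, CG = +√(1/2)   ← matches the target
  (m₁,m₂)=(3/2,3/2): CG² = 0/1, CG = 0
  (m₁,m₂)=(1/2,5/2): CG² = 1/2, CG = −√(1/2)   ← matches the target
Pairs with CG² = 1/2: (5/2,1/2): +√(1/2); (1/2,5/2): −√(1/2)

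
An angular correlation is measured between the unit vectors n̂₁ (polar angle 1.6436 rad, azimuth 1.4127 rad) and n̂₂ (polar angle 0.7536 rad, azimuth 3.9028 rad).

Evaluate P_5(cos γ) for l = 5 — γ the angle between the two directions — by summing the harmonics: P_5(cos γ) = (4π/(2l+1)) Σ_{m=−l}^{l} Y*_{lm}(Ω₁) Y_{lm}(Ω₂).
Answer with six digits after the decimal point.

0.142035

Addition theorem: P_5(cos γ) = (4π/11) Σ_m Y*_{lm}(Ω₁) Y_{lm}(Ω₂), m = −5…5:
  m=-5: (+0.325509+0.322217i) × (+0.054814-0.042933i) = +0.031676+0.003687i  (running Σ = +0.031676+0.003687i)
  m=-4: (-0.085206+0.062437i) × (-0.233548-0.022670i) = +0.021315-0.012650i  (running Σ = +0.052991-0.008964i)
  m=-3: (+0.149278+0.290779i) × (+0.274426+0.317456i) = -0.051344+0.127187i  (running Σ = +0.001648+0.118223i)
  m=-2: (-0.114695+0.037525i) × (+0.016661-0.344095i) = +0.011001+0.040091i  (running Σ = +0.012649+0.158314i)
  m=-1: (+0.046595+0.292268i) × (+0.080345-0.076549i) = +0.026116+0.019915i  (running Σ = +0.038765+0.178230i)
  m=0: (-0.124468-0.000000i) × (-0.376001+0.000000i) = +0.046800+0.000000i  (running Σ = +0.085565+0.178230i)
  m=1: (-0.046595+0.292268i) × (-0.080345-0.076549i) = +0.026116-0.019915i  (running Σ = +0.111682+0.158314i)
  m=2: (-0.114695-0.037525i) × (+0.016661+0.344095i) = +0.011001-0.040091i  (running Σ = +0.122683+0.118223i)
  m=3: (-0.149278+0.290779i) × (-0.274426+0.317456i) = -0.051344-0.127187i  (running Σ = +0.071339-0.008964i)
  m=4: (-0.085206-0.062437i) × (-0.233548+0.022670i) = +0.021315+0.012650i  (running Σ = +0.092654+0.003687i)
  m=5: (-0.325509+0.322217i) × (-0.054814-0.042933i) = +0.031676-0.003687i  (running Σ = +0.124331-0.000000i)
Σ over m = +0.124331-0.000000i; ×(4π/11) → +0.142035-0.000000i. Real part: 0.142035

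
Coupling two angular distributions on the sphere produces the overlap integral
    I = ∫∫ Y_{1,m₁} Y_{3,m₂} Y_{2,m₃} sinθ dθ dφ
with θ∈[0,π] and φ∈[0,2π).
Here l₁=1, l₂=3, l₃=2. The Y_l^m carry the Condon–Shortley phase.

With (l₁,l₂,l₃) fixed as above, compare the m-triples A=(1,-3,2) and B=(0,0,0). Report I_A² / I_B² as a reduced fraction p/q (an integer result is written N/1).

Shared (l₁,l₂,l₃)=(1,3,2): N and (l;000)² cancel in I_A²/I_B².
A: Δ = 2!·0!·4!/7! = 1/105; Racah Σ t=0..0: t=0:+1/48 = 1/48; ⇒ 3j(1 3 2; 1 -3 2)² = 1/7, sgn +1
B: Δ = 2!·0!·4!/7! = 1/105; Racah Σ t=1..1: t=1:−1/4 = -1/4; ⇒ 3j(1 3 2; 0 0 0)² = 3/35, sgn -1
I_A²/I_B² = (1/7)/(3/35) = 5/3

5/3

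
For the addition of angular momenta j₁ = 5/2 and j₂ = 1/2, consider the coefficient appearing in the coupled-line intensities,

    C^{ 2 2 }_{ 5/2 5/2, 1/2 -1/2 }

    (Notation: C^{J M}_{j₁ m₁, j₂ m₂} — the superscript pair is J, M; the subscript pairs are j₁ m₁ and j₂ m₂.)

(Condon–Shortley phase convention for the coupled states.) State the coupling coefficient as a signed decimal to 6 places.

+√(5/6) = +0.912871

√[5·1!4!0!/6! · 5!0!0!1!4!0!] = √(480)
  +(−1)^0/∏(0,1,0,0,4,0)! = 1/24  (running 1/24)
⟨..|..⟩ = √(480)·(1/24) = +0.912871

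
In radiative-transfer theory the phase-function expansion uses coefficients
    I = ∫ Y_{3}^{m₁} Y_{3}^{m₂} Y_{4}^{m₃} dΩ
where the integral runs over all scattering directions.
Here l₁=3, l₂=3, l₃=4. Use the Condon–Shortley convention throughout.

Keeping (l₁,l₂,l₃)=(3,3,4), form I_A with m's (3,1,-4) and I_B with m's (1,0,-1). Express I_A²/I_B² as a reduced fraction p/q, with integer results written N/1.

14/5

Same 3,3,4: normalisation and zero-m 3j drop out of the ratio.
A: Δ: 2! 4! 4! / 11! → 1/34650; sum: t=0:+1/1152 = 1/1152; 3j²(3 3 4; 3 1 -4) = Δ·Π!·Σ² = 1/33  (sign +1)
B: Δ: 2! 4! 4! / 11! → 1/34650; sum: t=0:+1/48 t=1:−1/24 t=2:+1/288 = -5/288; 3j²(3 3 4; 1 0 -1) = Δ·Π!·Σ² = 5/462  (sign +1)
I_A²/I_B² = (1/33)/(5/462) = 14/5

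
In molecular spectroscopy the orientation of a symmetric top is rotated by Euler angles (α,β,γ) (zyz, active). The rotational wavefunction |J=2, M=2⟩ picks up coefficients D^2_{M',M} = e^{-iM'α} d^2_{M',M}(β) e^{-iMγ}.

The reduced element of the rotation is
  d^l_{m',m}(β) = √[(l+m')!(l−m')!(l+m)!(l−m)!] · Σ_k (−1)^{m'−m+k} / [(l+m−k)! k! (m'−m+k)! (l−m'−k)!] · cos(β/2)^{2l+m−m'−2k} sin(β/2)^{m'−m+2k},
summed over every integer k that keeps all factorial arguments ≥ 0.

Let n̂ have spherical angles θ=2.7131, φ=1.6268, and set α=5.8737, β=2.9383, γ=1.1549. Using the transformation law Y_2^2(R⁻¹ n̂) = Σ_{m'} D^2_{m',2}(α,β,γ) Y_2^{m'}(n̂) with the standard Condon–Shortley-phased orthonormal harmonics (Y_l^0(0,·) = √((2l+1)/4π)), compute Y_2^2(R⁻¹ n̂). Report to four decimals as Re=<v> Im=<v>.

Need the full column D^2_{m',2} for m'=−2..2 at α=5.8737, β=2.9383, γ=1.1549.
cos(β/2)=0.101471, sin(β/2)=0.994838
d^2_{-2,2}: single k=4 term ⇒ +0.979513;  D = -0.979433-0.012559i
d^2_{-1,2}: single k=3 term ⇒ +0.199816;  D = -0.182262-0.081898i
d^2_{0,2}: single k=2 term ⇒ +0.024961;  D = -0.016813-0.018450i
d^2_{1,2}: single k=1 term ⇒ +0.002079;  D = -0.000673-0.001967i
d^2_{2,2}: single k=0 term ⇒ +0.000106;  D = +0.000008-0.000106i
Y_2^{m'}(θ=2.7131,φ=1.6268) and Σ D·Y over m':
  (-0.9794-0.0126i)·(-0.0663+0.0075i)  (-0.1823-0.0819i)·(+0.0163+0.2915i)  (-0.0168-0.0184i)·(+0.4674+0.0000i)  (-0.0007-0.0020i)·(-0.0163+0.2915i)  (+0.0000-0.0001i)·(-0.0663-0.0075i)
Y_2^2(R⁻¹ n̂) = +0.078619-0.069720i

Re=0.0786 Im=-0.0697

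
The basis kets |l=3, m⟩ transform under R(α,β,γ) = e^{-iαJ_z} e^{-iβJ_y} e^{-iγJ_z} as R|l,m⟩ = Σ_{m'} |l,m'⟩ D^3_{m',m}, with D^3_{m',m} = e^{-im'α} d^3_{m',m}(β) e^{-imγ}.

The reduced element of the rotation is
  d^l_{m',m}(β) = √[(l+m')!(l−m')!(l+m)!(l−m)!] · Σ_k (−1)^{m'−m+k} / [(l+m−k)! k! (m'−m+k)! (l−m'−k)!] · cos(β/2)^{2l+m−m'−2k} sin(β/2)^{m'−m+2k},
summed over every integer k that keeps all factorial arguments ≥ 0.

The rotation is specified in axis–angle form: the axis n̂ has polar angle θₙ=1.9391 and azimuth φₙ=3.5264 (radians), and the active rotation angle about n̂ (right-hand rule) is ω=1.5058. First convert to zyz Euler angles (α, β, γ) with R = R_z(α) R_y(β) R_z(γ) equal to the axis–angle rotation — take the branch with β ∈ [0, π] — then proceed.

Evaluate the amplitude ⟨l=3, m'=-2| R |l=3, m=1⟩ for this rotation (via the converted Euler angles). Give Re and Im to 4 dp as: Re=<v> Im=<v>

Re=0.3632 Im=-0.3328

Axis–angle → zyz. n̂ = (sinθₙcosφₙ, sinθₙsinφₙ, cosθₙ) = (-0.864714, -0.350207, -0.360033), ω = 1.5058.
R = I cosω + sinω [n̂]ₓ + (1−cosω) n̂n̂ᵀ gives
  R = [+0.764116, +0.642434, -0.058363; -0.076113, +0.179630, +0.980785; +0.640573, -0.744991, +0.186155]
β = atan2(√(R₁₃²+R₂₃²), R₃₃) = 1.383549; α = atan2(R₂₃, R₁₃) mod 2π = 1.630232; γ = atan2(R₃₂, −R₃₁) mod 2π = 4.002210
Split into d^3_{-2,1}(β=1.3835) × two z-phases.
Half-angle: c=0.770115, s=0.637905. N=√(1·120·24·2)=75.894664
k∈{3,4} keeps every argument non-negative
  k=3: (−1)^0·75.8947/(12)·0.7701^3·0.6379^3 = +0.749833
  k=4: (−1)^1·75.8947/(24)·0.7701^1·0.6379^5 = -0.257238
d^3_{-2,1}(1.3835) = +0.749833 -0.257238 = +0.492595
Phases: e^{-i·(-2)·1.6302}=-0.992943-0.118592i, e^{-i·(1)·4.0022}=-0.651969+0.758245i ⇒ D=+0.363186-0.332786i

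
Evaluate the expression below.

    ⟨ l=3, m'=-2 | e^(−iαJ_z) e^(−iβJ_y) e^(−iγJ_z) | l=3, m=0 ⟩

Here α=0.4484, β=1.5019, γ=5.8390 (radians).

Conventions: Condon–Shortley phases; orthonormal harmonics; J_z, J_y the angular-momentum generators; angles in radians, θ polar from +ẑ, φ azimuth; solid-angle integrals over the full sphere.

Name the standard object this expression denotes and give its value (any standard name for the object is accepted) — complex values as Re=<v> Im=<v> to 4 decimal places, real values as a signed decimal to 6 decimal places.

Wigner D-matrix element, Re=0.0586 Im=0.0733

This is a Wigner D-matrix element — the rotation-matrix element ⟨l m'| R(α,β,γ) |l m⟩ in the angular-momentum basis.
Split into d^3_{-2,0}(β=1.5019) × two z-phases.
c=cos(1.501900/2)=0.731041, s=sin(1.501900/2)=0.682334; N=√[1·120·6·6]=65.726707
Admissible k: 2..3 (factorial args all ≥0)
  k=2: (−1)^0·65.7267/(12)·0.7310^4·0.6823^2 = +0.728318
  k=3: (−1)^1·65.7267/(12)·0.7310^2·0.6823^4 = -0.634499
d^3_{-2,0}(1.5019) = +0.728318 -0.634499 = +0.093819
Phases: e^{-i·(-2)·0.4484}=+0.624113+0.781334i, e^{-i·(0)·5.8390}=+1.000000+0.000000i ⇒ D=+0.058554+0.073304i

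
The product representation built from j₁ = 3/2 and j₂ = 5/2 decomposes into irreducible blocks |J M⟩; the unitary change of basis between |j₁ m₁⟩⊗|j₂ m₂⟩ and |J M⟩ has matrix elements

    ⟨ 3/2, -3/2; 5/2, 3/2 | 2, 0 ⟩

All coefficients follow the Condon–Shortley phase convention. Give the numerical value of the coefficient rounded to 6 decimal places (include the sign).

+0.654654  (= +√(3/7))

√[5·2!1!3!/7! · 0!3!4!1!2!2!] = √(48/7)
  +(−1)^2/∏(2,0,1,2,0,1)! = 1/4  (running 1/4)
⟨..|..⟩ = √(48/7)·(1/4) = +0.654654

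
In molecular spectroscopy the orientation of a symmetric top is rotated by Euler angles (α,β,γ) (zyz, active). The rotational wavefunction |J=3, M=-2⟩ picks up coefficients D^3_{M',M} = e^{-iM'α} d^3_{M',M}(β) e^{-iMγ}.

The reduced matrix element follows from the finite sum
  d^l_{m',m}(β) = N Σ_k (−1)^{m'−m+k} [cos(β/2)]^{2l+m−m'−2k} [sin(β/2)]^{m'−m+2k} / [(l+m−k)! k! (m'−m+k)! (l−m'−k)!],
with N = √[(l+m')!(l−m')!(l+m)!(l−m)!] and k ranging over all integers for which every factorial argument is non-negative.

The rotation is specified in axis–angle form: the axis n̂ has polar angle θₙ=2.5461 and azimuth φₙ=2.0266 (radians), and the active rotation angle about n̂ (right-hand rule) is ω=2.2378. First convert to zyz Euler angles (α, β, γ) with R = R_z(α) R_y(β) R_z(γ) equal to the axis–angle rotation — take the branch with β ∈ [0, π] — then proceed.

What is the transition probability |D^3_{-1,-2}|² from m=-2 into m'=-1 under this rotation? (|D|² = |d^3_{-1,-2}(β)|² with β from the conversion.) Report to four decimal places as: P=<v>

Axis–angle → zyz. n̂ = (sinθₙcosφₙ, sinθₙsinφₙ, cosθₙ) = (-0.246907, +0.503651, -0.827872), ω = 2.2378.
R = I cosω + sinω [n̂]ₓ + (1−cosω) n̂n̂ᵀ gives
  R = [-0.519958, +0.449157, +0.726569; -0.851727, -0.208044, -0.480915; -0.064848, -0.868893, +0.490733]
β = atan2(√(R₁₃²+R₂₃²), R₃₃) = 1.057866; α = atan2(R₂₃, R₁₃) mod 2π = 5.698491; γ = atan2(R₃₂, −R₃₁) mod 2π = 4.786883
D^3_{-1,-2}(5.6985,1.0579,4.7869) = e^{-i·-1·5.6985}·d^3_{-1,-2}(1.0579)·e^{-i·-2·4.7869}. Compute d first:
Half-angle: c=0.863346, s=0.504612. N=√(2·24·1·120)=75.894664
Admissible k: 0..1 (factorial args all ≥0)
  k=0: (−1)^1·75.8947/(24)·0.8633^5·0.5046^1 = -0.765389
  k=1: (−1)^2·75.8947/(12)·0.8633^3·0.5046^3 = +0.522948
d^3_{-1,-2}(1.0579) = -0.765389 +0.522948 = -0.242442
|D^3_{-1,-2}|² = |d^3_{-1,-2}(β)|² = (-0.242442)² = 0.058778 (the z-rotation phases have unit modulus)

P=0.0588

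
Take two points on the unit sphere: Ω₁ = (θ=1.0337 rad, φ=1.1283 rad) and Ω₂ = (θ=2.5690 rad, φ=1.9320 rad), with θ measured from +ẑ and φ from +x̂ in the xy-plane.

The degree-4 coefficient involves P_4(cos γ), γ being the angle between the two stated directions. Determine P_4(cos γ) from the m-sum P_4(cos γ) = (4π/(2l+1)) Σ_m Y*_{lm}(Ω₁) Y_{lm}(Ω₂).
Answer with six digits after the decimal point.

Expand P_4 via completeness: Σ_{m} conj(Y_{4,m}) at Ω₁ times Y_{4,m} at Ω₂ —
  m=-4: Y*=-0.04772 - 0.23640j  Y=0.00479 - 0.03783j  product -0.00917 + 0.00067j
  m=-3: Y*=-0.39423 - 0.09786j  Y=-0.14786 - 0.07833j  product 0.05063 + 0.04535j
  m=-2: Y*=-0.13019 + 0.15910j  Y=-0.29065 + 0.25616j  product -0.00291 - 0.07959j
  m=-1: Y*=-0.10397 - 0.21943j  Y=0.14809 + 0.39201j  product 0.07062 - 0.07325j
  m=+0: Y*=-0.25969 + 0.00000j  Y=-0.07682 + 0.00000j  product 0.01995 + 0.00000j
  m=+1: Y*=0.10397 - 0.21943j  Y=-0.14809 + 0.39201j  product 0.07062 + 0.07325j
  m=+2: Y*=-0.13019 - 0.15910j  Y=-0.29065 - 0.25616j  product -0.00291 + 0.07959j
  m=+3: Y*=0.39423 - 0.09786j  Y=0.14786 - 0.07833j  product 0.05063 - 0.04535j
  m=+4: Y*=-0.04772 + 0.23640j  Y=0.00479 + 0.03783j  product -0.00917 - 0.00067j
Accumulated sum 0.23827 - 0.00000j; after 4π/(2l+1) scaling, 0.33269 - 0.00000j ⇒ P_4 = 0.332687

0.332687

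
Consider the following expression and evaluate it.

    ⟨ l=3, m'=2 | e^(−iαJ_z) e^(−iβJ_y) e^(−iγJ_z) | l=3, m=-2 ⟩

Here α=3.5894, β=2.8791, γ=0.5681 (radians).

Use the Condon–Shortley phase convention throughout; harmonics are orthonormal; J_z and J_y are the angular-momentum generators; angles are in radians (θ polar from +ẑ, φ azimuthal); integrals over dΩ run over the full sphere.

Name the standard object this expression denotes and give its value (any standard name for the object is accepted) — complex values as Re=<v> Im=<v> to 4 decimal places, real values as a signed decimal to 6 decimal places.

This is a Wigner D-matrix element — the rotation-matrix element ⟨l m'| R(α,β,γ) |l m⟩ in the angular-momentum basis.
Split into d^3_{2,-2}(β=2.8791) × two z-phases.
With c≡cos(β/2)=0.130870 and s≡sin(β/2)=0.991400, N=[120·1·1·120]^{1/2}=120.000000
k∈{0,1} keeps every argument non-negative
  k=0: (−1)^4·120.0000/(24)·0.1309^2·0.9914^4 = +0.082726
  k=1: (−1)^5·120.0000/(120)·0.1309^0·0.9914^6 = -0.949494
d^3_{2,-2}(2.8791) = +0.082726 -0.949494 = -0.866768
D = (+0.625039-0.780593i)·(-0.866768)·(+0.421044+0.907040i) = -0.841804-0.206526i

Wigner D-matrix element, Re=-0.8418 Im=-0.2065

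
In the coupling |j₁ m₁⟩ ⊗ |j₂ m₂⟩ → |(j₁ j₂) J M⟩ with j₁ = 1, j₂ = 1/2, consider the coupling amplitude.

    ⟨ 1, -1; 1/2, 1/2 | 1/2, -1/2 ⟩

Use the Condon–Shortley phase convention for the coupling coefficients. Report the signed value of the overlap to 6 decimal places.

j₁+j₂−J=1  J+j₁−j₂=1  J−j₁+j₂=0  j₁+j₂+J+1=3
(j₁±m₁, j₂±m₂, J±M) = (0,2,1,0,0,1)
P² = 2/3
sum k=1..1:
  [1] −1/1 = -1
S = -1
C² = P²·S² = 2/3 ; C = -0.816497

-0.816497  (= −√(2/3))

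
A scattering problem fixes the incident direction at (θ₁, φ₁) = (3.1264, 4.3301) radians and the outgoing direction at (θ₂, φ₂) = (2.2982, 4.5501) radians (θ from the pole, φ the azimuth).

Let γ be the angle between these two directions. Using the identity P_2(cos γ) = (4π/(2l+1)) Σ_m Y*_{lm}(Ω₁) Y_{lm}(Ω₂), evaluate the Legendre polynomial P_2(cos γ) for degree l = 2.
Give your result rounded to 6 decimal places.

Expand P_2 via completeness: Σ_{m} conj(Y_{2,m}) at Ω₁ times Y_{2,m} at Ω₂ —
  m=-2: Y*=(-0.000064, 0.000062)  Y=(-0.204237, -0.068721)  product (0.000017, -0.000008)
  m=-1: Y*=(0.004378, 0.010888)  Y=(0.061994, -0.378637)  product (0.004394, -0.000983)
  m=+0: Y*=(0.630565, -0.000000)  Y=(0.102946, 0.000000)  product (0.064914, 0.000000)
  m=+1: Y*=(-0.004378, 0.010888)  Y=(-0.061994, -0.378637)  product (0.004394, 0.000983)
  m=+2: Y*=(-0.000064, -0.000062)  Y=(-0.204237, 0.068721)  product (0.000017, 0.000008)
Total Σ_m = (0.073737, -0.000000). Multiply by 2.513274: (0.185321, -0.000000). P_2(cos γ) = 0.185321

0.185321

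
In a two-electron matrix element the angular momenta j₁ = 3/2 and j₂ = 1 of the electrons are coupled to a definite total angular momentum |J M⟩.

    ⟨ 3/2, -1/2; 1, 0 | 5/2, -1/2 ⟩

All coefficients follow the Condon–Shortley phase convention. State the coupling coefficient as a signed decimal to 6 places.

+0.774597

j₁+j₂−J=0  J+j₁−j₂=3  J−j₁+j₂=2  j₁+j₂+J+1=6
(j₁±m₁, j₂±m₂, J±M) = (1,2,1,1,2,3)
P² = 12/5
sum k=0..0:
  [0] +1/2 = 1/2
S = 1/2
C² = P²·S² = 3/5 ; C = +0.774597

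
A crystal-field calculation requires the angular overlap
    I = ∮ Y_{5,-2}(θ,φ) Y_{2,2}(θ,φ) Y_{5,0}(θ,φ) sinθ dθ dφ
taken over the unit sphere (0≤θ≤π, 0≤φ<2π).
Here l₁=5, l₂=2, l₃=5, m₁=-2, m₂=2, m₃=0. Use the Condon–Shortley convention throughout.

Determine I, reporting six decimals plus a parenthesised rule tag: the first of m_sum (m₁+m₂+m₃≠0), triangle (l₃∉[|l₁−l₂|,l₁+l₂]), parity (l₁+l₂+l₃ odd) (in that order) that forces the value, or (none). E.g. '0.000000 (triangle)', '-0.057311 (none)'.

m-sum 0 ✓  L=12 even ✓  3≤5≤7 ✓
Π(2lᵢ+1) = 11×5×11 = 605
triangle coeff Δ(5,2,5) = 1/38610
Σ_t [0,2]: t=0:+1/2880 t=1:−1/576 t=2:+1/2880 = -1/960
(3j)²=10/429 [(5 2 5; 0 0 0)], sign=+1
Σ_t [2,2]: t=2:+1/2880 = 1/2880
(3j)²=14/429 [(5 2 5; -2 2 0)], sign=-1
⇒ 4πI² = 700/1521
I = (-1)√(700/1521/(4π)) = -0.19137248
No selection rule forces the value: the integral is nonzero (none).

-0.191372 (none)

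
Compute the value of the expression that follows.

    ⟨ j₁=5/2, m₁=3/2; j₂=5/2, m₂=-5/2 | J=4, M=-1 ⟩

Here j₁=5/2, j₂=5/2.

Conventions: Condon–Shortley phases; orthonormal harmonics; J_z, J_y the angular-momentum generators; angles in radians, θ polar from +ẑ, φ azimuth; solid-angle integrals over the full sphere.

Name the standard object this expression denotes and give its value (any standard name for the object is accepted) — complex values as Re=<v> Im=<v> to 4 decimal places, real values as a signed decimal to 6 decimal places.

Clebsch–Gordan coefficient, +√(1/7) ≈ +0.377964

This is a Clebsch–Gordan (vector-coupling) coefficient.
triangle: 1!×4!×4!/10! = 576/3628800
(j±m)!: 4!×1!×0!×5!×3!×5! = 2073600
prefactor² = (2J+1)×Δ×N² = 20736/7
  k=0: +1/(0!×1!×1!×0!×3!×4!) = 1/144
Σ = 1/144  ⇒  CG² = 20736/7×(1/144)² = 1/7
CG = +√(1/7) = +0.377964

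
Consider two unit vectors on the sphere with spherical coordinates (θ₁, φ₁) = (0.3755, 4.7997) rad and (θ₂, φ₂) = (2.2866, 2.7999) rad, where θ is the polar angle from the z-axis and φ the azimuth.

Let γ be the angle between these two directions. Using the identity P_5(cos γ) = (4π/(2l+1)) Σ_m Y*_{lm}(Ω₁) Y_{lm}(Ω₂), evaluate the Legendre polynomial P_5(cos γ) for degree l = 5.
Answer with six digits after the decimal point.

Expand P_5 via completeness: Σ_{m} conj(Y_{5,m}) at Ω₁ times Y_{5,m} at Ω₂ —
  m=-5: (0.00130 - 0.00279j) × (0.01558 - 0.11246j) = -0.00029 - 0.00019j  (running Σ = -0.00029 - 0.00019j)
  m=-4: (0.02321 + 0.00845j) × (-0.06326 - 0.30576j) = 0.00112 - 0.00763j  (running Σ = 0.00082 - 0.00782j)
  m=-3: (-0.03000 + 0.11190j) × (-0.22184 - 0.36532j) = 0.04754 - 0.01386j  (running Σ = 0.04836 - 0.02169j)
  m=-2: (-0.33341 - 0.05882j) × (-0.14333 - 0.11671j) = 0.04092 + 0.04734j  (running Σ = 0.08928 + 0.02566j)
  m=-1: (0.04726 - 0.53989j) × (0.25834 + 0.09188j) = 0.06181 - 0.13513j  (running Σ = 0.15109 - 0.10948j)
  m=0: (0.17493 + 0.00000j) × (0.26564 + 0.00000j) = 0.04647 + 0.00000j  (running Σ = 0.19756 - 0.10948j)
  m=1: (-0.04726 - 0.53989j) × (-0.25834 + 0.09188j) = 0.06181 + 0.13513j  (running Σ = 0.25937 + 0.02566j)
  m=2: (-0.33341 + 0.05882j) × (-0.14333 + 0.11671j) = 0.04092 - 0.04734j  (running Σ = 0.30029 - 0.02169j)
  m=3: (0.03000 + 0.11190j) × (0.22184 - 0.36532j) = 0.04754 + 0.01386j  (running Σ = 0.34783 - 0.00782j)
  m=4: (0.02321 - 0.00845j) × (-0.06326 + 0.30576j) = 0.00112 + 0.00763j  (running Σ = 0.34894 - 0.00019j)
  m=5: (-0.00130 - 0.00279j) × (-0.01558 - 0.11246j) = -0.00029 + 0.00019j  (running Σ = 0.34865 + 0.00000j)
Accumulated sum 0.34865 + 0.00000j; after 4π/(2l+1) scaling, 0.39830 + 0.00000j ⇒ P_5 = 0.398296

0.398296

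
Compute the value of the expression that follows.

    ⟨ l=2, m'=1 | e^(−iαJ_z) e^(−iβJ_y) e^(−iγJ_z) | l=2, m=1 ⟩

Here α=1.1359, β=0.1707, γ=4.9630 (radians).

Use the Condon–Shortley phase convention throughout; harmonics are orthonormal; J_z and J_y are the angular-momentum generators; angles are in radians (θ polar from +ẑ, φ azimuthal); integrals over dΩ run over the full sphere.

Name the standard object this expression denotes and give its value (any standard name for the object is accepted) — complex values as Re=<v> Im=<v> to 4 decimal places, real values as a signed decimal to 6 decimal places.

This is a Wigner D-matrix element — the rotation-matrix element ⟨l m'| R(α,β,γ) |l m⟩ in the angular-momentum basis.
First d^2_{1,1}(β=0.1707), then the phase factors e^{-i(1)α} and e^{-i(1)γ}:
c=cos(0.170700/2)=0.996360, s=sin(0.170700/2)=0.085246; N=√[6·1·6·1]=6.000000
The bounds max(0,m−m')=0 and min(l+m,l−m')=1 give 2 terms
  k=0: (−1)^0·6.0000/(6)·0.9964^4·0.0852^0 = +0.985519
  k=1: (−1)^1·6.0000/(2)·0.9964^2·0.0852^2 = -0.021642
d^2_{1,1}(0.1707) = +0.985519 -0.021642 = +0.963876
Phases: e^{-i·(1)·1.1359}=+0.421316-0.906914i, e^{-i·(1)·4.9630}=+0.247996+0.968761i ⇒ D=+0.947556+0.176625i

Wigner D-matrix element, Re=0.9476 Im=0.1766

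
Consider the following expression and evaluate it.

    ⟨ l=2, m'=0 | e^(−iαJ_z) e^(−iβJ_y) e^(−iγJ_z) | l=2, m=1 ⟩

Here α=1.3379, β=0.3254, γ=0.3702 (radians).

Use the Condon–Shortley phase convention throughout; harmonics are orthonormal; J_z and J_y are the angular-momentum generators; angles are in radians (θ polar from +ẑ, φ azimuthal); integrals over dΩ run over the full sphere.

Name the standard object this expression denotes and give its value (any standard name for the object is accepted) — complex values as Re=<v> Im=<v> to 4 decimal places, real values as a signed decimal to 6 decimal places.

This is a Wigner D-matrix element — the rotation-matrix element ⟨l m'| R(α,β,γ) |l m⟩ in the angular-momentum basis.
Split into d^2_{0,1}(β=0.3254) × two z-phases.
With c≡cos(β/2)=0.986794 and s≡sin(β/2)=0.161983, N=[2·2·6·1]^{1/2}=4.898979
k∈{1,2} keeps every argument non-negative
  k=1: (−1)^0·4.8990/(2)·0.9868^3·0.1620^1 = +0.381263
  k=2: (−1)^1·4.8990/(2)·0.9868^1·0.1620^3 = -0.010273
d^2_{0,1}(0.3254) = +0.381263 -0.010273 = +0.370989
Phases: e^{-i·(0)·1.3379}=+1.000000+0.000000i, e^{-i·(1)·0.3702}=+0.932255-0.361802i ⇒ D=+0.345857-0.134225i

Wigner D-matrix element, Re=0.3459 Im=-0.1342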